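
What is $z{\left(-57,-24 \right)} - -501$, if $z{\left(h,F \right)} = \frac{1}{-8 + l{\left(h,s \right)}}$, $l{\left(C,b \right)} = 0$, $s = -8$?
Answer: $\frac{4007}{8} \approx 500.88$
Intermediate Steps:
$z{\left(h,F \right)} = - \frac{1}{8}$ ($z{\left(h,F \right)} = \frac{1}{-8 + 0} = \frac{1}{-8} = - \frac{1}{8}$)
$z{\left(-57,-24 \right)} - -501 = - \frac{1}{8} - -501 = - \frac{1}{8} + 501 = \frac{4007}{8}$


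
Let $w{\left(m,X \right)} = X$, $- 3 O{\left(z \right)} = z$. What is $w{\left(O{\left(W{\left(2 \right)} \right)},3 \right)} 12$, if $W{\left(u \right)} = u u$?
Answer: $36$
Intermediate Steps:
$W{\left(u \right)} = u^{2}$
$O{\left(z \right)} = - \frac{z}{3}$
$w{\left(O{\left(W{\left(2 \right)} \right)},3 \right)} 12 = 3 \cdot 12 = 36$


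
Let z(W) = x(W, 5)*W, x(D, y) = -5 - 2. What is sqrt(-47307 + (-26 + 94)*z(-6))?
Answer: 3*I*sqrt(4939) ≈ 210.83*I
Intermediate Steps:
x(D, y) = -7
z(W) = -7*W
sqrt(-47307 + (-26 + 94)*z(-6)) = sqrt(-47307 + (-26 + 94)*(-7*(-6))) = sqrt(-47307 + 68*42) = sqrt(-47307 + 2856) = sqrt(-44451) = 3*I*sqrt(4939)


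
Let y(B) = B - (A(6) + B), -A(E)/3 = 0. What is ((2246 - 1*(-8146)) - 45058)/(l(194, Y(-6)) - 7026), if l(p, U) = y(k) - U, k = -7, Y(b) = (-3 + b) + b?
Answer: 34666/7011 ≈ 4.9445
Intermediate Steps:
A(E) = 0 (A(E) = -3*0 = 0)
Y(b) = -3 + 2*b
y(B) = 0 (y(B) = B - (0 + B) = B - B = 0)
l(p, U) = -U (l(p, U) = 0 - U = -U)
((2246 - 1*(-8146)) - 45058)/(l(194, Y(-6)) - 7026) = ((2246 - 1*(-8146)) - 45058)/(-(-3 + 2*(-6)) - 7026) = ((2246 + 8146) - 45058)/(-(-3 - 12) - 7026) = (10392 - 45058)/(-1*(-15) - 7026) = -34666/(15 - 7026) = -34666/(-7011) = -34666*(-1/7011) = 34666/7011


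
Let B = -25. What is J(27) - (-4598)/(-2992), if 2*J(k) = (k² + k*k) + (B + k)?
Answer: 99071/136 ≈ 728.46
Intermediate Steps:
J(k) = -25/2 + k² + k/2 (J(k) = ((k² + k*k) + (-25 + k))/2 = ((k² + k²) + (-25 + k))/2 = (2*k² + (-25 + k))/2 = (-25 + k + 2*k²)/2 = -25/2 + k² + k/2)
J(27) - (-4598)/(-2992) = (-25/2 + 27² + (½)*27) - (-4598)/(-2992) = (-25/2 + 729 + 27/2) - (-4598)*(-1)/2992 = 730 - 1*209/136 = 730 - 209/136 = 99071/136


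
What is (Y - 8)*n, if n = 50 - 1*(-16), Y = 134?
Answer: 8316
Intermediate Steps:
n = 66 (n = 50 + 16 = 66)
(Y - 8)*n = (134 - 8)*66 = 126*66 = 8316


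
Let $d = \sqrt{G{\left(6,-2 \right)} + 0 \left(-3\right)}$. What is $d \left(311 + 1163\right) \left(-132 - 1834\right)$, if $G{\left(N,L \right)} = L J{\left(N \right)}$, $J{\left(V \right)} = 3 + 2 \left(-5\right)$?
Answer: $- 2897884 \sqrt{14} \approx -1.0843 \cdot 10^{7}$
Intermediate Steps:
$J{\left(V \right)} = -7$ ($J{\left(V \right)} = 3 - 10 = -7$)
$G{\left(N,L \right)} = - 7 L$ ($G{\left(N,L \right)} = L \left(-7\right) = - 7 L$)
$d = \sqrt{14}$ ($d = \sqrt{\left(-7\right) \left(-2\right) + 0 \left(-3\right)} = \sqrt{14 + 0} = \sqrt{14} \approx 3.7417$)
$d \left(311 + 1163\right) \left(-132 - 1834\right) = \sqrt{14} \left(311 + 1163\right) \left(-132 - 1834\right) = \sqrt{14} \cdot 1474 \left(-1966\right) = \sqrt{14} \left(-2897884\right) = - 2897884 \sqrt{14}$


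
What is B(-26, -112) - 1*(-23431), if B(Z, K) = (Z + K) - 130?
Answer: 23163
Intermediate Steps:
B(Z, K) = -130 + K + Z (B(Z, K) = (K + Z) - 130 = -130 + K + Z)
B(-26, -112) - 1*(-23431) = (-130 - 112 - 26) - 1*(-23431) = -268 + 23431 = 23163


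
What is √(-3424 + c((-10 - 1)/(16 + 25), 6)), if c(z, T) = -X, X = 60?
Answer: 2*I*√871 ≈ 59.025*I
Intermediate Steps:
c(z, T) = -60 (c(z, T) = -1*60 = -60)
√(-3424 + c((-10 - 1)/(16 + 25), 6)) = √(-3424 - 60) = √(-3484) = 2*I*√871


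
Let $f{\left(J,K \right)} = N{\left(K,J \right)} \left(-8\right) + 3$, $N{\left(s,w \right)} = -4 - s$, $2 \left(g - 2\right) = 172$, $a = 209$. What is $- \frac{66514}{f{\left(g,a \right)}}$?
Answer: $- \frac{66514}{1707} \approx -38.965$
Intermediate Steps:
$g = 88$ ($g = 2 + \frac{1}{2} \cdot 172 = 2 + 86 = 88$)
$f{\left(J,K \right)} = 35 + 8 K$ ($f{\left(J,K \right)} = \left(-4 - K\right) \left(-8\right) + 3 = \left(32 + 8 K\right) + 3 = 35 + 8 K$)
$- \frac{66514}{f{\left(g,a \right)}} = - \frac{66514}{35 + 8 \cdot 209} = - \frac{66514}{35 + 1672} = - \frac{66514}{1707}$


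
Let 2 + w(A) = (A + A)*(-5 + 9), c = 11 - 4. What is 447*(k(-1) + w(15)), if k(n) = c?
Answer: 55875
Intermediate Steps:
c = 7
k(n) = 7
w(A) = -2 + 8*A (w(A) = -2 + (A + A)*(-5 + 9) = -2 + (2*A)*4 = -2 + 8*A)
447*(k(-1) + w(15)) = 447*(7 + (-2 + 8*15)) = 447*(7 + (-2 + 120)) = 447*(7 + 118) = 447*125 = 55875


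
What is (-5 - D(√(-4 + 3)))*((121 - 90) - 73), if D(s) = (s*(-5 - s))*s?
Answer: 420 + 42*I ≈ 420.0 + 42.0*I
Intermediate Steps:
D(s) = s²*(-5 - s)
(-5 - D(√(-4 + 3)))*((121 - 90) - 73) = (-5 - (√(-4 + 3))²*(-5 - √(-4 + 3)))*((121 - 90) - 73) = (-5 - (√(-1))²*(-5 - √(-1)))*(31 - 73) = (-5 - I²*(-5 - I))*(-42) = (-5 - (-1)*(-5 - I))*(-42) = (-5 - (5 + I))*(-42) = (-5 + (-5 - I))*(-42) = (-10 - I)*(-42) = 420 + 42*I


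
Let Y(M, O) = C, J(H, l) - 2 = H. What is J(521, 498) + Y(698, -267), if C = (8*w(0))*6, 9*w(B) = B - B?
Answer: 523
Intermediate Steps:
w(B) = 0 (w(B) = (B - B)/9 = (⅑)*0 = 0)
J(H, l) = 2 + H
C = 0 (C = (8*0)*6 = 0*6 = 0)
Y(M, O) = 0
J(521, 498) + Y(698, -267) = (2 + 521) + 0 = 523 + 0 = 523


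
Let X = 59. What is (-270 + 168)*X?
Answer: -6018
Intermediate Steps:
(-270 + 168)*X = (-270 + 168)*59 = -102*59 = -6018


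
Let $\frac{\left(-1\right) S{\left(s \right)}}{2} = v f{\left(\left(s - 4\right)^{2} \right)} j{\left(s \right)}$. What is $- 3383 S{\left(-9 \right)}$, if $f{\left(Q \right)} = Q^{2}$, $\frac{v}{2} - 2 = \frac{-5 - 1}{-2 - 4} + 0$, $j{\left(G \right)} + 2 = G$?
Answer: $-12754085916$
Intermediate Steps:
$j{\left(G \right)} = -2 + G$
$v = 6$ ($v = 4 + 2 \left(\frac{-5 - 1}{-2 - 4} + 0\right) = 4 + 2 \left(- \frac{6}{-6} + 0\right) = 4 + 2 \left(\left(-6\right) \left(- \frac{1}{6}\right) + 0\right) = 4 + 2 \left(1 + 0\right) = 4 + 2 \cdot 1 = 4 + 2 = 6$)
$S{\left(s \right)} = - 12 \left(-4 + s\right)^{4} \left(-2 + s\right)$ ($S{\left(s \right)} = - 2 \cdot 6 \left(\left(s - 4\right)^{2}\right)^{2} \left(-2 + s\right) = - 2 \cdot 6 \left(\left(-4 + s\right)^{2}\right)^{2} \left(-2 + s\right) = - 2 \cdot 6 \left(-4 + s\right)^{4} \left(-2 + s\right) = - 12 \left(-4 + s\right)^{4} \left(-2 + s\right)$)
$- 3383 S{\left(-9 \right)} = - 3383 \cdot 12 \left(-4 - 9\right)^{4} \left(2 - -9\right) = - 3383 \cdot 12 \left(-13\right)^{4} \left(2 + 9\right) = - 3383 \cdot 12 \cdot 28561 \cdot 11 = \left(-3383\right) 3770052 = -12754085916$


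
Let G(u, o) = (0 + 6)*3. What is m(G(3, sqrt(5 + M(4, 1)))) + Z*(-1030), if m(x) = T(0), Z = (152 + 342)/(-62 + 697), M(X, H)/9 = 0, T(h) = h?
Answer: -101764/127 ≈ -801.29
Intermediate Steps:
M(X, H) = 0 (M(X, H) = 9*0 = 0)
G(u, o) = 18 (G(u, o) = 6*3 = 18)
Z = 494/635 ≈ 0.77795
m(x) = 0
m(G(3, sqrt(5 + M(4, 1)))) + Z*(-1030) = 0 + (494/635)*(-1030) = 0 - 101764/127 = -101764/127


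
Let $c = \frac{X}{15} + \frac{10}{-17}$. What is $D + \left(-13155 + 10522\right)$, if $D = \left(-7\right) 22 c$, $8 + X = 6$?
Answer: $- \frac{643079}{255} \approx -2521.9$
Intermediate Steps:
$X = -2$ ($X = -8 + 6 = -2$)
$c = - \frac{184}{255}$ ($c = - \frac{2}{15} + \frac{10}{-17} = \left(-2\right) \frac{1}{15} + 10 \left(- \frac{1}{17}\right) = - \frac{2}{15} - \frac{10}{17} = - \frac{184}{255} \approx -0.72157$)
$D = \frac{28336}{255}$ ($D = \left(-7\right) 22 \left(- \frac{184}{255}\right) = \left(-154\right) \left(- \frac{184}{255}\right) = \frac{28336}{255} \approx 111.12$)
$D + \left(-13155 + 10522\right) = \frac{28336}{255} + \left(-13155 + 10522\right) = \frac{28336}{255} - 2633 = - \frac{643079}{255}$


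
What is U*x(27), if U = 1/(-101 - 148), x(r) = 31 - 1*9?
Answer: -22/249 ≈ -0.088353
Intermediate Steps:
x(r) = 22 (x(r) = 31 - 9 = 22)
U = -1/249 (U = 1/(-249) = -1/249 ≈ -0.0040161)
U*x(27) = -1/249*22 = -22/249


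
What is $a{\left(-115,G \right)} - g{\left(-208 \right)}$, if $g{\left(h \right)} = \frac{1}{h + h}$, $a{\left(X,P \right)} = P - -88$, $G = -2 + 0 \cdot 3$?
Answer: $\frac{35777}{416} \approx 86.002$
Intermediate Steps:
$G = -2$ ($G = -2 + 0 = -2$)
$a{\left(X,P \right)} = 88 + P$ ($a{\left(X,P \right)} = P + 88 = 88 + P$)
$g{\left(h \right)} = \frac{1}{2 h}$
$a{\left(-115,G \right)} - g{\left(-208 \right)} = \left(88 - 2\right) - \frac{1}{2 \left(-208\right)} = 86 - \frac{1}{2} \left(- \frac{1}{208}\right) = 86 - - \frac{1}{416} = 86 + \frac{1}{416} = \frac{35777}{416}$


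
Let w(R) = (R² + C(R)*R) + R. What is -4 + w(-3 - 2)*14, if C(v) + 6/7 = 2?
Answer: 196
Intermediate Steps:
C(v) = 8/7 (C(v) = -6/7 + 2 = 8/7)
w(R) = R² + 15*R/7 (w(R) = (R² + 8*R/7) + R = R² + 15*R/7)
-4 + w(-3 - 2)*14 = -4 + ((-3 - 2)*(15 + 7*(-3 - 2))/7)*14 = -4 + ((⅐)*(-5)*(15 + 7*(-5)))*14 = -4 + ((⅐)*(-5)*(15 - 35))*14 = -4 + ((⅐)*(-5)*(-20))*14 = -4 + (100/7)*14 = -4 + 200 = 196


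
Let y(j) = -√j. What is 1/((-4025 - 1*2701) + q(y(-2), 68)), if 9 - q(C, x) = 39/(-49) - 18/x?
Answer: -1666/11188755 ≈ -0.00014890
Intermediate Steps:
q(C, x) = 480/49 + 18/x (q(C, x) = 9 - (39/(-49) - 18/x) = 9 - (39*(-1/49) - 18/x) = 9 - (-39/49 - 18/x) = 9 + (39/49 + 18/x) = 480/49 + 18/x)
1/((-4025 - 1*2701) + q(y(-2), 68)) = 1/((-4025 - 1*2701) + (480/49 + 18/68)) = 1/((-4025 - 2701) + (480/49 + 18*(1/68))) = 1/(-6726 + (480/49 + 9/34)) = 1/(-6726 + 16761/1666) = 1/(-11188755/1666) = -1666/11188755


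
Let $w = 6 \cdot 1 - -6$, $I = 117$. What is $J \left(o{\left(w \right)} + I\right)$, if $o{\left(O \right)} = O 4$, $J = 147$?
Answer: $24255$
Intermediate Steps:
$w = 12$ ($w = 6 + 6 = 12$)
$o{\left(O \right)} = 4 O$
$J \left(o{\left(w \right)} + I\right) = 147 \left(4 \cdot 12 + 117\right) = 147 \left(48 + 117\right) = 147 \cdot 165 = 24255$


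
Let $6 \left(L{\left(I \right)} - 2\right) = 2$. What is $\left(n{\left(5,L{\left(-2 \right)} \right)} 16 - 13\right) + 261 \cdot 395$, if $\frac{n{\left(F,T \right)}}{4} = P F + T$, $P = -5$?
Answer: $\frac{304894}{3} \approx 1.0163 \cdot 10^{5}$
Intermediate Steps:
$L{\left(I \right)} = \frac{7}{3}$ ($L{\left(I \right)} = 2 + \frac{1}{6} \cdot 2 = 2 + \frac{1}{3} = \frac{7}{3}$)
$n{\left(F,T \right)} = - 20 F + 4 T$ ($n{\left(F,T \right)} = 4 \left(- 5 F + T\right) = 4 \left(T - 5 F\right) = - 20 F + 4 T$)
$\left(n{\left(5,L{\left(-2 \right)} \right)} 16 - 13\right) + 261 \cdot 395 = \left(\left(\left(-20\right) 5 + 4 \cdot \frac{7}{3}\right) 16 - 13\right) + 261 \cdot 395 = \left(\left(-100 + \frac{28}{3}\right) 16 - 13\right) + 103095 = \left(\left(- \frac{272}{3}\right) 16 - 13\right) + 103095 = \left(- \frac{4352}{3} - 13\right) + 103095 = - \frac{4391}{3} + 103095 = \frac{304894}{3}$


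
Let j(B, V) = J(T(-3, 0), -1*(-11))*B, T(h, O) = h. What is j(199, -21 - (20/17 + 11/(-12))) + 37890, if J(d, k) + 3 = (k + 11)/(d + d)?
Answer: 109690/3 ≈ 36563.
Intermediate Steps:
J(d, k) = -3 + (11 + k)/(2*d) (J(d, k) = -3 + (k + 11)/(d + d) = -3 + (11 + k)/((2*d)) = -3 + (11 + k)*(1/(2*d)) = -3 + (11 + k)/(2*d))
j(B, V) = -20*B/3 (j(B, V) = ((½)*(11 - 1*(-11) - 6*(-3))/(-3))*B = ((½)*(-⅓)*(11 + 11 + 18))*B = ((½)*(-⅓)*40)*B = -20*B/3)
j(199, -21 - (20/17 + 11/(-12))) + 37890 = -20/3*199 + 37890 = -3980/3 + 37890 = 109690/3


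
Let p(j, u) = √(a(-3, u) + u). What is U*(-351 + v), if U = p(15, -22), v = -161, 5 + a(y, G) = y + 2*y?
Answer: -3072*I ≈ -3072.0*I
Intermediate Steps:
a(y, G) = -5 + 3*y (a(y, G) = -5 + (y + 2*y) = -5 + 3*y)
p(j, u) = √(-14 + u) (p(j, u) = √((-5 + 3*(-3)) + u) = √((-5 - 9) + u) = √(-14 + u))
U = 6*I (U = √(-14 - 22) = √(-36) = 6*I ≈ 6.0*I)
U*(-351 + v) = (6*I)*(-351 - 161) = (6*I)*(-512) = -3072*I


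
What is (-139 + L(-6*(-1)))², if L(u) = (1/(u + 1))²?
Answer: 46376100/2401 ≈ 19315.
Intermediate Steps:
L(u) = (1 + u)⁻² (L(u) = (1/(1 + u))² = (1 + u)⁻²)
(-139 + L(-6*(-1)))² = (-139 + (1 - 6*(-1))⁻²)² = (-139 + (1 + 6)⁻²)² = (-139 + 7⁻²)² = (-139 + 1/49)² = (-6810/49)² = 46376100/2401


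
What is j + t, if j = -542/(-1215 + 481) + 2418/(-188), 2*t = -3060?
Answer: -53200169/34498 ≈ -1542.1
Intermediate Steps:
t = -1530 (t = (½)*(-3060) = -1530)
j = -418229/34498 (j = -542/(-734) + 2418*(-1/188) = -542*(-1/734) - 1209/94 = 271/367 - 1209/94 = -418229/34498 ≈ -12.123)
j + t = -418229/34498 - 1530 = -53200169/34498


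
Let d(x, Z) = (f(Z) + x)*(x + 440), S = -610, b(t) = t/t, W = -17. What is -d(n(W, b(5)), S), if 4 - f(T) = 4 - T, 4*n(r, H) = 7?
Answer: 4299111/16 ≈ 2.6869e+5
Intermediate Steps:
b(t) = 1
n(r, H) = 7/4 (n(r, H) = (¼)*7 = 7/4)
f(T) = T (f(T) = 4 - (4 - T) = 4 + (-4 + T) = T)
d(x, Z) = (440 + x)*(Z + x) (d(x, Z) = (Z + x)*(x + 440) = (Z + x)*(440 + x) = (440 + x)*(Z + x))
-d(n(W, b(5)), S) = -((7/4)² + 440*(-610) + 440*(7/4) - 610*7/4) = -(49/16 - 268400 + 770 - 2135/2) = -1*(-4299111/16) = 4299111/16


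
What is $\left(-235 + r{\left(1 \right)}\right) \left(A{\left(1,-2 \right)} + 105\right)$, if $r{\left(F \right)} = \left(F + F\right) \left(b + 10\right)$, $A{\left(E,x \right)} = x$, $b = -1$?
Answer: $-22351$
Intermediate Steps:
$r{\left(F \right)} = 18 F$ ($r{\left(F \right)} = \left(F + F\right) \left(-1 + 10\right) = 2 F 9 = 18 F$)
$\left(-235 + r{\left(1 \right)}\right) \left(A{\left(1,-2 \right)} + 105\right) = \left(-235 + 18 \cdot 1\right) \left(-2 + 105\right) = \left(-235 + 18\right) 103 = \left(-217\right) 103 = -22351$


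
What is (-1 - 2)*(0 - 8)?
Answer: 24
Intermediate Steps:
(-1 - 2)*(0 - 8) = -3*(-8) = 24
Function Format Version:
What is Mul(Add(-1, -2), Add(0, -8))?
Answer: 24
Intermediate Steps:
Mul(Add(-1, -2), Add(0, -8)) = Mul(-3, -8) = 24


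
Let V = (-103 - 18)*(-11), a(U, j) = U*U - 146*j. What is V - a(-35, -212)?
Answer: -30846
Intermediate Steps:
a(U, j) = U² - 146*j
V = 1331 (V = -121*(-11) = 1331)
V - a(-35, -212) = 1331 - ((-35)² - 146*(-212)) = 1331 - (1225 + 30952) = 1331 - 1*32177 = 1331 - 32177 = -30846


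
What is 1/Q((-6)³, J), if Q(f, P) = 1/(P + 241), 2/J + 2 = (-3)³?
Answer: 6987/29 ≈ 240.93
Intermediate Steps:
J = -2/29 (J = 2/(-2 + (-3)³) = 2/(-2 - 27) = 2/(-29) = 2*(-1/29) = -2/29 ≈ -0.068966)
Q(f, P) = 1/(241 + P)
1/Q((-6)³, J) = 1/(1/(241 - 2/29)) = 1/(1/(6987/29)) = 1/(29/6987) = 6987/29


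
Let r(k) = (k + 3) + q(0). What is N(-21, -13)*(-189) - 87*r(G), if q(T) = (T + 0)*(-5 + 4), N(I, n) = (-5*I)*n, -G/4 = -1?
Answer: 257376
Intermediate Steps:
G = 4 (G = -4*(-1) = 4)
N(I, n) = -5*I*n
q(T) = -T (q(T) = T*(-1) = -T)
r(k) = 3 + k (r(k) = (k + 3) - 1*0 = (3 + k) + 0 = 3 + k)
N(-21, -13)*(-189) - 87*r(G) = -5*(-21)*(-13)*(-189) - 87*(3 + 4) = -1365*(-189) - 87*7 = 257985 - 609 = 257376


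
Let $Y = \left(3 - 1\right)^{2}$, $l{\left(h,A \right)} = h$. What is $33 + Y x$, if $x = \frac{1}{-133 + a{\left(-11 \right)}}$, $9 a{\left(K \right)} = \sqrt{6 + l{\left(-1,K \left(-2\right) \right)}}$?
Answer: $\frac{11809860}{358201} - \frac{9 \sqrt{5}}{358201} \approx 32.97$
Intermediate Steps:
$Y = 4$ ($Y = 2^{2} = 4$)
$a{\left(K \right)} = \frac{\sqrt{5}}{9}$ ($a{\left(K \right)} = \frac{\sqrt{6 - 1}}{9} = \frac{\sqrt{5}}{9}$)
$x = \frac{1}{-133 + \frac{\sqrt{5}}{9}} \approx -0.0075329$
$33 + Y x = 33 + 4 \left(- \frac{10773}{1432804} - \frac{9 \sqrt{5}}{1432804}\right) = 33 - \left(\frac{10773}{358201} + \frac{9 \sqrt{5}}{358201}\right) = \frac{11809860}{358201} - \frac{9 \sqrt{5}}{358201}$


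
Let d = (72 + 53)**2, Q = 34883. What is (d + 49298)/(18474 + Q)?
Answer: 64923/53357 ≈ 1.2168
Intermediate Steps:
d = 15625 (d = 125**2 = 15625)
(d + 49298)/(18474 + Q) = (15625 + 49298)/(18474 + 34883) = 64923/53357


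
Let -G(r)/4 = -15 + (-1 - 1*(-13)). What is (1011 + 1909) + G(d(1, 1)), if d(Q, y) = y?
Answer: 2932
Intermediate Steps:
G(r) = 12 (G(r) = -4*(-15 + (-1 - 1*(-13))) = -4*(-15 + (-1 + 13)) = -4*(-15 + 12) = -4*(-3) = 12)
(1011 + 1909) + G(d(1, 1)) = (1011 + 1909) + 12 = 2920 + 12 = 2932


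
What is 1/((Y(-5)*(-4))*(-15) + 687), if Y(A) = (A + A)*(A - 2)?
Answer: 1/4887 ≈ 0.00020462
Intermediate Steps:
Y(A) = 2*A*(-2 + A) (Y(A) = (2*A)*(-2 + A) = 2*A*(-2 + A))
1/((Y(-5)*(-4))*(-15) + 687) = 1/(((2*(-5)*(-2 - 5))*(-4))*(-15) + 687) = 1/(((2*(-5)*(-7))*(-4))*(-15) + 687) = 1/((70*(-4))*(-15) + 687) = 1/(-280*(-15) + 687) = 1/(4200 + 687) = 1/4887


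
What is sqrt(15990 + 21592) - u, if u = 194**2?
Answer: -37636 + sqrt(37582) ≈ -37442.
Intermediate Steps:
u = 37636
sqrt(15990 + 21592) - u = sqrt(15990 + 21592) - 1*37636 = sqrt(37582) - 37636 = -37636 + sqrt(37582)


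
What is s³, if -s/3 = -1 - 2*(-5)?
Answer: -19683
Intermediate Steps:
s = -27 (s = -3*(-1 - 2*(-5)) = -3*(-1 + 10) = -3*9 = -27)
s³ = (-27)³ = -19683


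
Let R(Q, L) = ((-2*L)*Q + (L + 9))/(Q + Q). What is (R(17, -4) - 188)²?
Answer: 39075001/1156 ≈ 33802.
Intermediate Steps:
R(Q, L) = (9 + L - 2*L*Q)/(2*Q) (R(Q, L) = (-2*L*Q + (9 + L))/((2*Q)) = (9 + L - 2*L*Q)*(1/(2*Q)) = (9 + L - 2*L*Q)/(2*Q))
(R(17, -4) - 188)² = ((½)*(9 - 4 - 2*(-4)*17)/17 - 188)² = ((½)*(1/17)*(9 - 4 + 136) - 188)² = ((½)*(1/17)*141 - 188)² = (141/34 - 188)² = (-6251/34)² = 39075001/1156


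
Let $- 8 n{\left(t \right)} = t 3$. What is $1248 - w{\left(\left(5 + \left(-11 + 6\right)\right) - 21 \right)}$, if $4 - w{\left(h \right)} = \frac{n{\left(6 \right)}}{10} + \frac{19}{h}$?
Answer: $\frac{1044011}{840} \approx 1242.9$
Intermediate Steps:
$n{\left(t \right)} = - \frac{3 t}{8}$ ($n{\left(t \right)} = - \frac{t 3}{8} = - \frac{3 t}{8}$)
$w{\left(h \right)} = \frac{169}{40} - \frac{19}{h}$ ($w{\left(h \right)} = 4 - \left(\frac{\left(- \frac{3}{8}\right) 6}{10} + \frac{19}{h}\right) = 4 - \left(\left(- \frac{9}{4}\right) \frac{1}{10} + \frac{19}{h}\right) = 4 - \left(- \frac{9}{40} + \frac{19}{h}\right) = 4 + \left(\frac{9}{40} - \frac{19}{h}\right) = \frac{169}{40} - \frac{19}{h}$)
$1248 - w{\left(\left(5 + \left(-11 + 6\right)\right) - 21 \right)} = 1248 - \left(\frac{169}{40} - \frac{19}{\left(5 + \left(-11 + 6\right)\right) - 21}\right) = 1248 - \left(\frac{169}{40} - \frac{19}{\left(5 - 5\right) - 21}\right) = 1248 - \left(\frac{169}{40} - \frac{19}{0 - 21}\right) = 1248 - \left(\frac{169}{40} - \frac{19}{-21}\right) = 1248 - \left(\frac{169}{40} - - \frac{19}{21}\right) = 1248 - \left(\frac{169}{40} + \frac{19}{21}\right) = 1248 - \frac{4309}{840} = \frac{1044011}{840}$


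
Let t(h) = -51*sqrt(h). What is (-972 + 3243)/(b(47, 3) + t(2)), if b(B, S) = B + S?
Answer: -56775/1351 - 115821*sqrt(2)/2702 ≈ -102.64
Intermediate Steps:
(-972 + 3243)/(b(47, 3) + t(2)) = (-972 + 3243)/((47 + 3) - 51*sqrt(2)) = 2271/(50 - 51*sqrt(2))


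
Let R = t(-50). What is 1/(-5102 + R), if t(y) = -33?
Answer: -1/5135 ≈ -0.00019474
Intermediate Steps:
R = -33
1/(-5102 + R) = 1/(-5102 - 33) = 1/(-5135) = -1/5135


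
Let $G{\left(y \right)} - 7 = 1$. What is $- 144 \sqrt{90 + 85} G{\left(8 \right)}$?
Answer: $- 5760 \sqrt{7} \approx -15240.0$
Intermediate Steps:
$G{\left(y \right)} = 8$ ($G{\left(y \right)} = 7 + 1 = 8$)
$- 144 \sqrt{90 + 85} G{\left(8 \right)} = - 144 \sqrt{90 + 85} \cdot 8 = - 144 \sqrt{175} \cdot 8 = - 144 \cdot 5 \sqrt{7} \cdot 8 = - 720 \sqrt{7} \cdot 8 = - 5760 \sqrt{7}$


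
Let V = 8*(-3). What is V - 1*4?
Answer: -28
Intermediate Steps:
V = -24
V - 1*4 = -24 - 1*4 = -24 - 4 = -28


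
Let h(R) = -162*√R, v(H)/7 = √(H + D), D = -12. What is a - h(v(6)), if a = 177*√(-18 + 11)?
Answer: √7*(162*(-6)^(¼) + 177*I) ≈ 474.34 + 942.63*I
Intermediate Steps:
a = 177*I*√7 (a = 177*√(-7) = 177*(I*√7) = 177*I*√7 ≈ 468.3*I)
v(H) = 7*√(-12 + H) (v(H) = 7*√(H - 12) = 7*√(-12 + H))
a - h(v(6)) = 177*I*√7 - (-162)*√(7*√(-12 + 6)) = 177*I*√7 - (-162)*√(7*√(-6)) = 177*I*√7 - (-162)*√(7*(I*√6)) = 177*I*√7 - (-162)*√(7*I*√6) = 177*I*√7 - (-162)*6^(¼)*√7*√I = 177*I*√7 + 162*6^(¼)*√7*√I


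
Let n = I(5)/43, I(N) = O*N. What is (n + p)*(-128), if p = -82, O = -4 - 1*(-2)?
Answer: 452608/43 ≈ 10526.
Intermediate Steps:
O = -2 (O = -4 + 2 = -2)
I(N) = -2*N
n = -10/43 (n = -2*5/43 = -10*1/43 = -10/43 ≈ -0.23256)
(n + p)*(-128) = (-10/43 - 82)*(-128) = -3536/43*(-128) = 452608/43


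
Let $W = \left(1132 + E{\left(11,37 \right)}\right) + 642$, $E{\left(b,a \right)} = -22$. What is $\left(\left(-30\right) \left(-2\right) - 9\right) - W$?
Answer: $-1701$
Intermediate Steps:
$W = 1752$ ($W = \left(1132 - 22\right) + 642 = 1110 + 642 = 1752$)
$\left(\left(-30\right) \left(-2\right) - 9\right) - W = \left(\left(-30\right) \left(-2\right) - 9\right) - 1752 = \left(60 - 9\right) - 1752 = 51 - 1752 = -1701$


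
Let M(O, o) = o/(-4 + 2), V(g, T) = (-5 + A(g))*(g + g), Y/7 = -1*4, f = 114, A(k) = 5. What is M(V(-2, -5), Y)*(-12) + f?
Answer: -54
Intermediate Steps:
Y = -28 (Y = 7*(-1*4) = 7*(-4) = -28)
V(g, T) = 0 (V(g, T) = (-5 + 5)*(g + g) = 0*(2*g) = 0)
M(O, o) = -o/2 (M(O, o) = o/(-2) = o*(-½) = -o/2)
M(V(-2, -5), Y)*(-12) + f = -½*(-28)*(-12) + 114 = 14*(-12) + 114 = -168 + 114 = -54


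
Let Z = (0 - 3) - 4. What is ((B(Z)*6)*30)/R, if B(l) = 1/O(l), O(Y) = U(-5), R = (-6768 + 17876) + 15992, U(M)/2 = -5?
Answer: -9/13550 ≈ -0.00066421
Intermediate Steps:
U(M) = -10 (U(M) = 2*(-5) = -10)
Z = -7 (Z = -3 - 4 = -7)
R = 27100 (R = 11108 + 15992 = 27100)
O(Y) = -10
B(l) = -⅒ (B(l) = 1/(-10) = -⅒)
((B(Z)*6)*30)/R = (-⅒*6*30)/27100 = -⅗*30*(1/27100) = -18*1/27100 = -9/13550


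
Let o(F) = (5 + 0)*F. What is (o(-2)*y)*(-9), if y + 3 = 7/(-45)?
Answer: -284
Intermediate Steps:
o(F) = 5*F
y = -142/45 (y = -3 + 7/(-45) = -3 + 7*(-1/45) = -3 - 7/45 = -142/45 ≈ -3.1556)
(o(-2)*y)*(-9) = ((5*(-2))*(-142/45))*(-9) = -10*(-142/45)*(-9) = (284/9)*(-9) = -284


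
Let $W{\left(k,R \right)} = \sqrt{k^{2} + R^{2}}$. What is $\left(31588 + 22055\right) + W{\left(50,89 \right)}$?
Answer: $53643 + \sqrt{10421} \approx 53745.0$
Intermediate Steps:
$W{\left(k,R \right)} = \sqrt{R^{2} + k^{2}}$
$\left(31588 + 22055\right) + W{\left(50,89 \right)} = \left(31588 + 22055\right) + \sqrt{89^{2} + 50^{2}} = 53643 + \sqrt{7921 + 2500} = 53643 + \sqrt{10421}$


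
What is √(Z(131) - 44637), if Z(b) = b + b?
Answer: 25*I*√71 ≈ 210.65*I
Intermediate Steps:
Z(b) = 2*b
√(Z(131) - 44637) = √(2*131 - 44637) = √(262 - 44637) = √(-44375) = 25*I*√71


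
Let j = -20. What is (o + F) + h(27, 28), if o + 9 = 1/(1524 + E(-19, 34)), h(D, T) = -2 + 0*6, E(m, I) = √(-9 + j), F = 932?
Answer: 2139120729/2322605 - I*√29/2322605 ≈ 921.0 - 2.3186e-6*I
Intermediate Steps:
E(m, I) = I*√29 (E(m, I) = √(-9 - 20) = √(-29) = I*√29)
h(D, T) = -2 (h(D, T) = -2 + 0 = -2)
o = -9 + 1/(1524 + I*√29) ≈ -8.9993 - 2.3186e-6*I
(o + F) + h(27, 28) = ((-9*√29 + 13715*I)/(√29 - 1524*I) + 932) - 2 = (932 + (-9*√29 + 13715*I)/(√29 - 1524*I)) - 2 = 930 + (-9*√29 + 13715*I)/(√29 - 1524*I)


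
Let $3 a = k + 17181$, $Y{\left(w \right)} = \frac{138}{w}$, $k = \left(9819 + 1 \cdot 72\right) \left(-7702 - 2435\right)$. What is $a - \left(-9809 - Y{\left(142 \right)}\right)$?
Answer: $- \frac{2371836794}{71} \approx -3.3406 \cdot 10^{7}$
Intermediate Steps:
$k = -100265067$ ($k = \left(9819 + 72\right) \left(-10137\right) = 9891 \left(-10137\right) = -100265067$)
$a = -33415962$ ($a = \frac{-100265067 + 17181}{3} = \frac{1}{3} \left(-100247886\right) = -33415962$)
$a - \left(-9809 - Y{\left(142 \right)}\right) = -33415962 - \left(-9809 - \frac{138}{142}\right) = -33415962 - \left(-9809 - 138 \cdot \frac{1}{142}\right) = -33415962 - \left(-9809 - \frac{69}{71}\right) = -33415962 - - \frac{696508}{71} = -33415962 + \frac{696508}{71} = - \frac{2371836794}{71}$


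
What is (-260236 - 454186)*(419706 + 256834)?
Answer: -483335059880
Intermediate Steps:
(-260236 - 454186)*(419706 + 256834) = -714422*676540 = -483335059880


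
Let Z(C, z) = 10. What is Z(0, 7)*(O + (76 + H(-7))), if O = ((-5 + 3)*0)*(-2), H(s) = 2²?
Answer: 800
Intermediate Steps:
H(s) = 4
O = 0 (O = -2*0*(-2) = 0*(-2) = 0)
Z(0, 7)*(O + (76 + H(-7))) = 10*(0 + (76 + 4)) = 10*(0 + 80) = 10*80 = 800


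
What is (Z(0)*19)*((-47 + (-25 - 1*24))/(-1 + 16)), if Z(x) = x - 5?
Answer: 608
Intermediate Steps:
Z(x) = -5 + x
(Z(0)*19)*((-47 + (-25 - 1*24))/(-1 + 16)) = ((-5 + 0)*19)*((-47 + (-25 - 1*24))/(-1 + 16)) = (-5*19)*((-47 + (-25 - 24))/15) = -95*(-47 - 49)/15 = -(-9120)/15 = -95*(-32/5) = 608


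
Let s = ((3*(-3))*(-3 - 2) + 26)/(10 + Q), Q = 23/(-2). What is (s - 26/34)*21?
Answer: -17171/17 ≈ -1010.1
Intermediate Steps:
Q = -23/2 (Q = 23*(-½) = -23/2 ≈ -11.500)
s = -142/3 (s = ((3*(-3))*(-3 - 2) + 26)/(10 - 23/2) = (-9*(-5) + 26)/(-3/2) = (45 + 26)*(-⅔) = 71*(-⅔) = -142/3 ≈ -47.333)
(s - 26/34)*21 = (-142/3 - 26/34)*21 = (-142/3 - 26*1/34)*21 = (-142/3 - 13/17)*21 = -2453/51*21 = -17171/17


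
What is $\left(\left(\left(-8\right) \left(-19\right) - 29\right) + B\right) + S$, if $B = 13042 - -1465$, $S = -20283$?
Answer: $-5653$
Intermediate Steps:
$B = 14507$ ($B = 13042 + 1465 = 14507$)
$\left(\left(\left(-8\right) \left(-19\right) - 29\right) + B\right) + S = \left(\left(\left(-8\right) \left(-19\right) - 29\right) + 14507\right) - 20283 = \left(\left(152 - 29\right) + 14507\right) - 20283 = \left(123 + 14507\right) - 20283 = 14630 - 20283 = -5653$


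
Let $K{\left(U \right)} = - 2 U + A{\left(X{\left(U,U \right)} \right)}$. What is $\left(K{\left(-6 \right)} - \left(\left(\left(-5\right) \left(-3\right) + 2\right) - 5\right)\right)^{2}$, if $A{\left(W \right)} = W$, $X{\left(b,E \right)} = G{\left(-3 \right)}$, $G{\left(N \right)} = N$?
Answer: $9$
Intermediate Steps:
$X{\left(b,E \right)} = -3$
$K{\left(U \right)} = -3 - 2 U$ ($K{\left(U \right)} = - 2 U - 3 = -3 - 2 U$)
$\left(K{\left(-6 \right)} - \left(\left(\left(-5\right) \left(-3\right) + 2\right) - 5\right)\right)^{2} = \left(\left(-3 - -12\right) - \left(\left(\left(-5\right) \left(-3\right) + 2\right) - 5\right)\right)^{2} = \left(\left(-3 + 12\right) - \left(\left(15 + 2\right) - 5\right)\right)^{2} = \left(9 - \left(17 - 5\right)\right)^{2} = \left(9 - 12\right)^{2} = \left(-3\right)^{2} = 9$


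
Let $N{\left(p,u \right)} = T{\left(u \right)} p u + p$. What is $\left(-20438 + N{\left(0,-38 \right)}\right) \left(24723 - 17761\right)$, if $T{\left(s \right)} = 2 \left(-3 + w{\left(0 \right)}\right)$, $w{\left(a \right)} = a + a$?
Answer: $-142289356$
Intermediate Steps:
$w{\left(a \right)} = 2 a$
$T{\left(s \right)} = -6$ ($T{\left(s \right)} = 2 \left(-3 + 2 \cdot 0\right) = 2 \left(-3 + 0\right) = 2 \left(-3\right) = -6$)
$N{\left(p,u \right)} = p - 6 p u$ ($N{\left(p,u \right)} = - 6 p u + p = p - 6 p u$)
$\left(-20438 + N{\left(0,-38 \right)}\right) \left(24723 - 17761\right) = \left(-20438 + 0 \left(1 - -228\right)\right) \left(24723 - 17761\right) = \left(-20438 + 0 \left(1 + 228\right)\right) 6962 = \left(-20438 + 0 \cdot 229\right) 6962 = \left(-20438 + 0\right) 6962 = \left(-20438\right) 6962 = -142289356$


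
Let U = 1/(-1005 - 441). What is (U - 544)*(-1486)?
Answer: 584462375/723 ≈ 8.0839e+5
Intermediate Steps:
U = -1/1446 (U = 1/(-1446) = -1/1446 ≈ -0.00069156)
(U - 544)*(-1486) = (-1/1446 - 544)*(-1486) = -786625/1446*(-1486) = 584462375/723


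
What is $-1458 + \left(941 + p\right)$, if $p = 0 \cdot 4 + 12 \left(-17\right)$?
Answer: $-721$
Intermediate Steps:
$p = -204$ ($p = 0 - 204 = -204$)
$-1458 + \left(941 + p\right) = -1458 + \left(941 - 204\right) = -1458 + 737 = -721$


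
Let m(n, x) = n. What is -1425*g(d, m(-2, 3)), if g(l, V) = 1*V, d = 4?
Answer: 2850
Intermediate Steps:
g(l, V) = V
-1425*g(d, m(-2, 3)) = -1425*(-2) = 2850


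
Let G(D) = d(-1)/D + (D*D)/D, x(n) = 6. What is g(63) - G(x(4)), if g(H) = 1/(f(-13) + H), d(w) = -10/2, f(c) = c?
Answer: -386/75 ≈ -5.1467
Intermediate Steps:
d(w) = -5 (d(w) = -10*1/2 = -5)
G(D) = D - 5/D (G(D) = -5/D + (D*D)/D = -5/D + D**2/D = -5/D + D = D - 5/D)
g(H) = 1/(-13 + H)
g(63) - G(x(4)) = 1/(-13 + 63) - (6 - 5/6) = 1/50 - (6 - 5*1/6) = 1/50 - (6 - 5/6) = 1/50 - 1*31/6 = 1/50 - 31/6 = -386/75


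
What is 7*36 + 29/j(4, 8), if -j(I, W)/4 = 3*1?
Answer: 2995/12 ≈ 249.58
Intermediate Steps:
j(I, W) = -12
7*36 + 29/j(4, 8) = 7*36 + 29/(-12) = 252 + 29*(-1/12) = 252 - 29/12 = 2995/12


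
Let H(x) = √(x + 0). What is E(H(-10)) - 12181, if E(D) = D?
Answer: -12181 + I*√10 ≈ -12181.0 + 3.1623*I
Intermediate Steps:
H(x) = √x
E(H(-10)) - 12181 = √(-10) - 12181 = I*√10 - 12181 = -12181 + I*√10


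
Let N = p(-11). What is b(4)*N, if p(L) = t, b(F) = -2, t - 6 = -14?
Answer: 16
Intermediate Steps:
t = -8 (t = 6 - 14 = -8)
p(L) = -8
N = -8
b(4)*N = -2*(-8) = 16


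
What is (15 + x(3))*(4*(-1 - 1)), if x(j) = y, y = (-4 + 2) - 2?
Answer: -88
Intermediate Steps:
y = -4 (y = -2 - 2 = -4)
x(j) = -4
(15 + x(3))*(4*(-1 - 1)) = (15 - 4)*(4*(-1 - 1)) = 11*(4*(-2)) = 11*(-8) = -88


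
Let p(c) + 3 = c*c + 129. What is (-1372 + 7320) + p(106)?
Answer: 17310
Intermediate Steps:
p(c) = 126 + c² (p(c) = -3 + (c*c + 129) = -3 + (c² + 129) = -3 + (129 + c²) = 126 + c²)
(-1372 + 7320) + p(106) = (-1372 + 7320) + (126 + 106²) = 5948 + (126 + 11236) = 5948 + 11362 = 17310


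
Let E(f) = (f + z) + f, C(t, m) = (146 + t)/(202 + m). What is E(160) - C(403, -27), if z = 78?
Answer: 69101/175 ≈ 394.86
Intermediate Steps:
C(t, m) = (146 + t)/(202 + m)
E(f) = 78 + 2*f (E(f) = (f + 78) + f = (78 + f) + f = 78 + 2*f)
E(160) - C(403, -27) = (78 + 2*160) - (146 + 403)/(202 - 27) = (78 + 320) - 549/175 = 398 - 549/175 = 69101/175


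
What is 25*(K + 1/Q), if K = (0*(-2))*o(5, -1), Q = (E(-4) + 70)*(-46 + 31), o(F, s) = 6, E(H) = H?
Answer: -5/198 ≈ -0.025253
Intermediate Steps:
Q = -990 (Q = (-4 + 70)*(-46 + 31) = 66*(-15) = -990)
K = 0 (K = (0*(-2))*6 = 0*6 = 0)
25*(K + 1/Q) = 25*(0 + 1/(-990)) = 25*(0 - 1/990) = 25*(-1/990) = -5/198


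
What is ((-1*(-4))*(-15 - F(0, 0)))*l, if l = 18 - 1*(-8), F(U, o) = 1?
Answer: -1664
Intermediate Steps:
l = 26 (l = 18 + 8 = 26)
((-1*(-4))*(-15 - F(0, 0)))*l = ((-1*(-4))*(-15 - 1*1))*26 = (4*(-15 - 1))*26 = (4*(-16))*26 = -64*26 = -1664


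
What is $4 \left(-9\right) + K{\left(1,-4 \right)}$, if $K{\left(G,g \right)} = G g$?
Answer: $-40$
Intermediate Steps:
$4 \left(-9\right) + K{\left(1,-4 \right)} = 4 \left(-9\right) + 1 \left(-4\right) = -36 - 4 = -40$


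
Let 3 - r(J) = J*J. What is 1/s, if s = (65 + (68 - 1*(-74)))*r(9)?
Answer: -1/16146 ≈ -6.1935e-5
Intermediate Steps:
r(J) = 3 - J² (r(J) = 3 - J*J = 3 - J²)
s = -16146 (s = (65 + (68 - 1*(-74)))*(3 - 1*9²) = (65 + (68 + 74))*(3 - 1*81) = (65 + 142)*(3 - 81) = 207*(-78) = -16146)
1/s = 1/(-16146) = -1/16146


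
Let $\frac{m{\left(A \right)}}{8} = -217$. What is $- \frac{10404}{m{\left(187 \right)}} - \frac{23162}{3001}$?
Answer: $- \frac{2246707}{1302434} \approx -1.725$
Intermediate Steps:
$m{\left(A \right)} = -1736$ ($m{\left(A \right)} = 8 \left(-217\right) = -1736$)
$- \frac{10404}{m{\left(187 \right)}} - \frac{23162}{3001} = - \frac{10404}{-1736} - \frac{23162}{3001} = \left(-10404\right) \left(- \frac{1}{1736}\right) - \frac{23162}{3001} = \frac{2601}{434} - \frac{23162}{3001} = - \frac{2246707}{1302434}$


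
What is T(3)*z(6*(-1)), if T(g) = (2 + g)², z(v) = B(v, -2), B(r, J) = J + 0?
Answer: -50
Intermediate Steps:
B(r, J) = J
z(v) = -2
T(3)*z(6*(-1)) = (2 + 3)²*(-2) = 5²*(-2) = 25*(-2) = -50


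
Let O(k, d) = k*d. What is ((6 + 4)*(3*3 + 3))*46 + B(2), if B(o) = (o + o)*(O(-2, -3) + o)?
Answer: 5552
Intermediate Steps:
O(k, d) = d*k
B(o) = 2*o*(6 + o) (B(o) = (o + o)*(-3*(-2) + o) = (2*o)*(6 + o) = 2*o*(6 + o))
((6 + 4)*(3*3 + 3))*46 + B(2) = ((6 + 4)*(3*3 + 3))*46 + 2*2*(6 + 2) = (10*(9 + 3))*46 + 2*2*8 = (10*12)*46 + 32 = 120*46 + 32 = 5520 + 32 = 5552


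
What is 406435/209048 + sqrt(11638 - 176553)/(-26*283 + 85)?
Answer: 406435/209048 - I*sqrt(164915)/7273 ≈ 1.9442 - 0.055836*I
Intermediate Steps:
406435/209048 + sqrt(11638 - 176553)/(-26*283 + 85) = 406435*(1/209048) + sqrt(-164915)/(-7358 + 85) = 406435/209048 + (I*sqrt(164915))/(-7273) = 406435/209048 + (I*sqrt(164915))*(-1/7273) = 406435/209048 - I*sqrt(164915)/7273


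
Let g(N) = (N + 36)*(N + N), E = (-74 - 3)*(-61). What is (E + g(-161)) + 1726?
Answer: 46673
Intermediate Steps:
E = 4697 (E = -77*(-61) = 4697)
g(N) = 2*N*(36 + N) (g(N) = (36 + N)*(2*N) = 2*N*(36 + N))
(E + g(-161)) + 1726 = (4697 + 2*(-161)*(36 - 161)) + 1726 = (4697 + 2*(-161)*(-125)) + 1726 = (4697 + 40250) + 1726 = 44947 + 1726 = 46673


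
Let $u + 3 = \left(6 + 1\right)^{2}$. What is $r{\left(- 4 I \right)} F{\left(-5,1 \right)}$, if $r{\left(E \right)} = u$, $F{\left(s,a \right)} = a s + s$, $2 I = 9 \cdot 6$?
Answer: $-460$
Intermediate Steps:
$I = 27$ ($I = \frac{9 \cdot 6}{2} = \frac{1}{2} \cdot 54 = 27$)
$u = 46$ ($u = -3 + \left(6 + 1\right)^{2} = -3 + 7^{2} = -3 + 49 = 46$)
$F{\left(s,a \right)} = s + a s$
$r{\left(E \right)} = 46$
$r{\left(- 4 I \right)} F{\left(-5,1 \right)} = 46 \left(- 5 \left(1 + 1\right)\right) = 46 \left(\left(-5\right) 2\right) = 46 \left(-10\right) = -460$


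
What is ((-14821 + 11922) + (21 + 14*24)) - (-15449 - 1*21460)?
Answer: 34367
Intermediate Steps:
((-14821 + 11922) + (21 + 14*24)) - (-15449 - 1*21460) = (-2899 + (21 + 336)) - (-15449 - 21460) = (-2899 + 357) - 1*(-36909) = -2542 + 36909 = 34367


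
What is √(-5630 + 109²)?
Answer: √6251 ≈ 79.063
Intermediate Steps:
√(-5630 + 109²) = √(-5630 + 11881) = √6251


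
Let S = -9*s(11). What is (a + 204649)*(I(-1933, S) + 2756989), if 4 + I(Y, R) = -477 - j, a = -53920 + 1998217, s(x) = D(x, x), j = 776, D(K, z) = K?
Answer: 5921919258472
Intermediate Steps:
s(x) = x
S = -99 (S = -9*11 = -99)
a = 1944297
I(Y, R) = -1257 (I(Y, R) = -4 + (-477 - 1*776) = -4 + (-477 - 776) = -4 - 1253 = -1257)
(a + 204649)*(I(-1933, S) + 2756989) = (1944297 + 204649)*(-1257 + 2756989) = 2148946*2755732 = 5921919258472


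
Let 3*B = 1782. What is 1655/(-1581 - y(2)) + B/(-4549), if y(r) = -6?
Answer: -1692829/1432935 ≈ -1.1814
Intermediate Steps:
B = 594 (B = (⅓)*1782 = 594)
1655/(-1581 - y(2)) + B/(-4549) = 1655/(-1581 - 1*(-6)) + 594/(-4549) = 1655/(-1581 + 6) + 594*(-1/4549) = 1655/(-1575) - 594/4549 = 1655*(-1/1575) - 594/4549 = -331/315 - 594/4549 = -1692829/1432935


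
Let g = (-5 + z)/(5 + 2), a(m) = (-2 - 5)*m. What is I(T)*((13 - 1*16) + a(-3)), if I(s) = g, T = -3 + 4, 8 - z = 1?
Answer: 36/7 ≈ 5.1429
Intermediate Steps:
z = 7 (z = 8 - 1*1 = 8 - 1 = 7)
T = 1
a(m) = -7*m
g = 2/7 (g = (-5 + 7)/(5 + 2) = 2/7 ≈ 0.28571)
I(s) = 2/7
I(T)*((13 - 1*16) + a(-3)) = 2*((13 - 1*16) - 7*(-3))/7 = 2*((13 - 16) + 21)/7 = 2*(-3 + 21)/7 = (2/7)*18 = 36/7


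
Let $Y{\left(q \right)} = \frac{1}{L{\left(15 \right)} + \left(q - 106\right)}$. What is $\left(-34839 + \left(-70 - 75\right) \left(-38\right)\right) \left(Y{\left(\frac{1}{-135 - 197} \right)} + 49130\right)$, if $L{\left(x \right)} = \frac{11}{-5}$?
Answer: $- \frac{258816152279950}{179617} \approx -1.4409 \cdot 10^{9}$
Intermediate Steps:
$L{\left(x \right)} = - \frac{11}{5}$ ($L{\left(x \right)} = 11 \left(- \frac{1}{5}\right) = - \frac{11}{5}$)
$Y{\left(q \right)} = \frac{1}{- \frac{541}{5} + q}$ ($Y{\left(q \right)} = \frac{1}{- \frac{11}{5} + \left(q - 106\right)} = \frac{1}{- \frac{11}{5} + \left(-106 + q\right)} = \frac{1}{- \frac{541}{5} + q}$)
$\left(-34839 + \left(-70 - 75\right) \left(-38\right)\right) \left(Y{\left(\frac{1}{-135 - 197} \right)} + 49130\right) = \left(-34839 + \left(-70 - 75\right) \left(-38\right)\right) \left(\frac{5}{-541 + \frac{5}{-135 - 197}} + 49130\right) = \left(-34839 - -5510\right) \left(\frac{5}{-541 + \frac{5}{-332}} + 49130\right) = \left(-34839 + 5510\right) \left(\frac{5}{-541 + 5 \left(- \frac{1}{332}\right)} + 49130\right) = - 29329 \left(\frac{5}{-541 - \frac{5}{332}} + 49130\right) = - 29329 \left(\frac{5}{- \frac{179617}{332}} + 49130\right) = - 29329 \left(5 \left(- \frac{332}{179617}\right) + 49130\right) = - 29329 \left(- \frac{1660}{179617} + 49130\right) = \left(-29329\right) \frac{8824581550}{179617} = - \frac{258816152279950}{179617}$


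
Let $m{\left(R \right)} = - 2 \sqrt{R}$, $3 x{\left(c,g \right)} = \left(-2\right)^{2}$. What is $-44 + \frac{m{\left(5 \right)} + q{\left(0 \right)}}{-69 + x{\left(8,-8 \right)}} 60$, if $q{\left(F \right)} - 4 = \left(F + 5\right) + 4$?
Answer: $- \frac{11272}{203} + \frac{360 \sqrt{5}}{203} \approx -51.562$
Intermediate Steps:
$x{\left(c,g \right)} = \frac{4}{3}$ ($x{\left(c,g \right)} = \frac{\left(-2\right)^{2}}{3} = \frac{1}{3} \cdot 4 = \frac{4}{3}$)
$q{\left(F \right)} = 13 + F$ ($q{\left(F \right)} = 4 + \left(\left(F + 5\right) + 4\right) = 4 + \left(\left(5 + F\right) + 4\right) = 4 + \left(9 + F\right) = 13 + F$)
$-44 + \frac{m{\left(5 \right)} + q{\left(0 \right)}}{-69 + x{\left(8,-8 \right)}} 60 = -44 + \frac{- 2 \sqrt{5} + \left(13 + 0\right)}{-69 + \frac{4}{3}} \cdot 60 = -44 + \frac{- 2 \sqrt{5} + 13}{- \frac{203}{3}} \cdot 60 = -44 + \left(13 - 2 \sqrt{5}\right) \left(- \frac{3}{203}\right) 60 = -44 + \left(- \frac{39}{203} + \frac{6 \sqrt{5}}{203}\right) 60 = -44 - \left(\frac{2340}{203} - \frac{360 \sqrt{5}}{203}\right) = - \frac{11272}{203} + \frac{360 \sqrt{5}}{203}$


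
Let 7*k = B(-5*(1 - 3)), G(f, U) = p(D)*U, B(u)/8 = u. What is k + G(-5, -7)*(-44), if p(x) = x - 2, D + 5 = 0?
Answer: -15012/7 ≈ -2144.6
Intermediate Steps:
D = -5 (D = -5 + 0 = -5)
p(x) = -2 + x
B(u) = 8*u
G(f, U) = -7*U (G(f, U) = (-2 - 5)*U = -7*U)
k = 80/7 (k = (8*(-5*(1 - 3)))/7 = (8*(-5*(-2)))/7 = (8*10)/7 = (⅐)*80 = 80/7 ≈ 11.429)
k + G(-5, -7)*(-44) = 80/7 - 7*(-7)*(-44) = 80/7 + 49*(-44) = 80/7 - 2156 = -15012/7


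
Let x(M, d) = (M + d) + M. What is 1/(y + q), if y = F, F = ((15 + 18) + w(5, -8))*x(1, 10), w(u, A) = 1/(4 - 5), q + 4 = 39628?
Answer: 1/40008 ≈ 2.4995e-5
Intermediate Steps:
q = 39624 (q = -4 + 39628 = 39624)
x(M, d) = d + 2*M
w(u, A) = -1 (w(u, A) = 1/(-1) = -1)
F = 384 (F = ((15 + 18) - 1)*(10 + 2*1) = (33 - 1)*(10 + 2) = 32*12 = 384)
y = 384
1/(y + q) = 1/(384 + 39624) = 1/40008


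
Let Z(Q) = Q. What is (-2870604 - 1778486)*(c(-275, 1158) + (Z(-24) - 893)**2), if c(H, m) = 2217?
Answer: -3919675673540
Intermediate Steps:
(-2870604 - 1778486)*(c(-275, 1158) + (Z(-24) - 893)**2) = (-2870604 - 1778486)*(2217 + (-24 - 893)**2) = -4649090*(2217 + (-917)**2) = -4649090*(2217 + 840889) = -4649090*843106 = -3919675673540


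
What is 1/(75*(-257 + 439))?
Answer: 1/13650 ≈ 7.3260e-5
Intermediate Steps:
1/(75*(-257 + 439)) = 1/(75*182) = 1/13650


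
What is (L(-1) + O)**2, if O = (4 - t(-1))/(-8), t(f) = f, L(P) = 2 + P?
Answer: 9/64 ≈ 0.14063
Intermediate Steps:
O = -5/8 (O = (4 - 1*(-1))/(-8) = (4 + 1)*(-1/8) = 5*(-1/8) = -5/8 ≈ -0.62500)
(L(-1) + O)**2 = ((2 - 1) - 5/8)**2 = (1 - 5/8)**2 = (3/8)**2 = 9/64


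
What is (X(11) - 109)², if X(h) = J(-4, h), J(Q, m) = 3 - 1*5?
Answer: 12321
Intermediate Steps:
J(Q, m) = -2 (J(Q, m) = 3 - 5 = -2)
X(h) = -2
(X(11) - 109)² = (-2 - 109)² = (-111)² = 12321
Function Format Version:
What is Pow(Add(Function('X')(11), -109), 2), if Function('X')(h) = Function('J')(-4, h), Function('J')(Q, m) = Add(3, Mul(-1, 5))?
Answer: 12321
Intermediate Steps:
Function('J')(Q, m) = -2 (Function('J')(Q, m) = Add(3, -5) = -2)
Function('X')(h) = -2
Pow(Add(Function('X')(11), -109), 2) = Pow(Add(-2, -109), 2) = Pow(-111, 2) = 12321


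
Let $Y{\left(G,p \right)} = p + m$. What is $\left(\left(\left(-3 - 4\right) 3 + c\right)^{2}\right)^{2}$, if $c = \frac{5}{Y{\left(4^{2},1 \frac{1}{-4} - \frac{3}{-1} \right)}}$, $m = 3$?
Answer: $\frac{45954068161}{279841} \approx 1.6422 \cdot 10^{5}$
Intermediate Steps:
$Y{\left(G,p \right)} = 3 + p$ ($Y{\left(G,p \right)} = p + 3 = 3 + p$)
$c = \frac{20}{23}$ ($c = \frac{5}{3 + \left(1 \frac{1}{-4} - \frac{3}{-1}\right)} = \frac{5}{3 + \left(1 \left(- \frac{1}{4}\right) - -3\right)} = \frac{5}{3 + \left(- \frac{1}{4} + 3\right)} = \frac{5}{3 + \frac{11}{4}} = \frac{5}{\frac{23}{4}} = 5 \cdot \frac{4}{23} = \frac{20}{23} \approx 0.86957$)
$\left(\left(\left(-3 - 4\right) 3 + c\right)^{2}\right)^{2} = \left(\left(\left(-3 - 4\right) 3 + \frac{20}{23}\right)^{2}\right)^{2} = \left(\left(\left(-7\right) 3 + \frac{20}{23}\right)^{2}\right)^{2} = \left(\left(-21 + \frac{20}{23}\right)^{2}\right)^{2} = \left(\left(- \frac{463}{23}\right)^{2}\right)^{2} = \left(\frac{214369}{529}\right)^{2} = \frac{45954068161}{279841}$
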